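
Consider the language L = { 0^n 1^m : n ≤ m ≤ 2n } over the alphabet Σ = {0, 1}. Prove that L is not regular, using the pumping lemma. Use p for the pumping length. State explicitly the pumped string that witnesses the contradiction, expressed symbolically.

0^{p+k} 1^p

Toward a contradiction, assume L is regular with pumping length p.
Take w = 0^p 1^p ∈ L (since p ≤ p ≤ 2p), with |w| = 2p ≥ p.
The pumping lemma gives a decomposition w = xyz where |xy| ≤ p and y is nonempty.
Since the first p symbols of w are all 0's and |xy| ≤ p, y lies entirely in the leading 0-block: y = 0^k for some k with 1 ≤ k ≤ p.
Pump with i = 2: xy^2z = 0^{p+k} 1^p. Now n = p+k > p = m, so the condition n ≤ m fails. Thus xy^2z ∉ L.
Contradiction. Therefore L is not regular.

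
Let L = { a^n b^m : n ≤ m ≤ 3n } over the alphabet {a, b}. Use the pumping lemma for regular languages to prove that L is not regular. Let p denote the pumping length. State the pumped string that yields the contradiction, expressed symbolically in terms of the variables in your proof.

a^{p+k} b^p

Assume L is regular. Let p be the pumping length given by the pumping lemma.
Take w = a^p b^p ∈ L (since p ≤ p ≤ 3p), with |w| = 2p ≥ p.
By the pumping lemma, w = xyz with |xy| ≤ p and |y| ≥ 1.
Since the first p symbols of w are all a's and |xy| ≤ p, y lies entirely in the leading a-block: y = a^k for some k with 1 ≤ k ≤ p.
Pump with i = 2: xy^2z = a^{p+k} b^p. Now n = p+k > p = m, so the condition n ≤ m fails. Thus xy^2z ∉ L.
Contradiction. Therefore L is not regular.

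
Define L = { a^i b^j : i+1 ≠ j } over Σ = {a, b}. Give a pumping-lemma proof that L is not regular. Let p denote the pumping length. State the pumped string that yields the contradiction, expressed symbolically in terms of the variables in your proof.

a^{p+p!} b^{p+p!+1}

Assume L is regular; let p be its pumping constant.
Choose w = a^p b^{p+p!+1}. Since p ≠ (p+p!+1)-1 = p+p!, w ∈ L; and |w| ≥ p.
The pumping lemma gives a decomposition w = xyz where |xy| ≤ p and y is nonempty.
The first p characters of w are a's, so xy (and hence y) consists only of a's. Write y = a^k, 1 ≤ k ≤ p.
Since 1 ≤ k ≤ p, k divides p!; set t = 1 + p!/k. Then xy^t z has p + (p!/k)·k = p + p! copies of a. Now the a-count is p+p! and (b-count)-1 = (p+p!+1)-1 = p+p!, so i+1 ≠ j fails. So xy^t z = a^{p+p!} b^{p+p!+1} ∉ L.
Contradiction. Therefore L is not regular.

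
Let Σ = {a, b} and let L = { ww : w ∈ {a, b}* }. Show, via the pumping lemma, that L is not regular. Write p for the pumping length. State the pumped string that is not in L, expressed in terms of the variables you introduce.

a^{p+k} b^p a^p b^p

Toward a contradiction, assume L is regular with pumping length p.
Take w = a^p b^p a^p b^p = uu where u = a^pb^p; then w ∈ L and |w| = 4p ≥ p.
The pumping lemma gives a decomposition w = xyz where |xy| ≤ p and y is nonempty.
Because |xy| ≤ p and w begins with p copies of a, we have y = a^k with 1 ≤ k ≤ p.
Pump with i = 2: xy^2z = a^{p+k} b^p a^p b^p, of length 4p+k. Suppose this equals vv. The string starts with a and ends with b, so v does too; thus the boundary between the two copies of v is a b→a transition. There is exactly one such transition, at position 2p+k, so |v| = 2p+k and |vv| = 4p+2k ≠ 4p+k since k ≥ 1. So xy^2z ∉ L.
This contradicts the pumping lemma, so L is not regular.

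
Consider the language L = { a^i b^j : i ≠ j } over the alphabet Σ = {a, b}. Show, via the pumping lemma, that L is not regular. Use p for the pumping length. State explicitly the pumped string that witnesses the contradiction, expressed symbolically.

Assume L is regular; let p be its pumping constant.
Choose w = a^p b^{p+p!}. Since p ≠ p+p!, w ∈ L; and |w| ≥ p.
By the pumping lemma, w = xyz with |xy| ≤ p and |y| > 0.
The first p characters of w are a's, so xy (and hence y) consists only of a's. Write y = a^k, 1 ≤ k ≤ p.
Since 1 ≤ k ≤ p, k divides p!; set t = 1 + p!/k. Then xy^t z has p + (p!/k)·k = p + p! copies of a. Now the a-count equals the b-count, so i ≠ j fails. So xy^t z = a^{p+p!} b^{p+p!} ∉ L.
This is a contradiction; hence L is not regular.

a^{p+p!} b^{p+p!}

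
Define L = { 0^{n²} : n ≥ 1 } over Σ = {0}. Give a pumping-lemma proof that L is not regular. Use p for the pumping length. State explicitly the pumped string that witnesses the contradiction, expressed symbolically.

0^{p²+k}

Assume L is regular; let p be its pumping constant.
Take w = 0^{p²} ∈ L with |w| = p² ≥ p.
Write w = xyz as guaranteed by the lemma, with |xy| ≤ p and |y| ≥ 1.
Then y = 0^k for some k with 1 ≤ k ≤ p.
Pump with i = 2: xy^2z = 0^{p²+k}. Since 1 ≤ k ≤ p, p² < p²+k ≤ p²+p < (p+1)², so p²+k lies strictly between consecutive squares and is not a perfect square. So xy^2z ∉ L.
This is a contradiction; hence L is not regular.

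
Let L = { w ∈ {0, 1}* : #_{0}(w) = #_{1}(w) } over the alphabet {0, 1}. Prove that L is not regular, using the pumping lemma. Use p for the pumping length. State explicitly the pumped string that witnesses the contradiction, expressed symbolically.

0^{p+k} 1^p

Assume L is regular. Let p be the pumping length given by the pumping lemma.
Choose w = 0^p 1^p ∈ L with |w| = 2p ≥ p.
Write w = xyz as guaranteed by the lemma, with |xy| ≤ p and |y| ≥ 1.
Since the first p symbols of w are all 0's and |xy| ≤ p, y lies entirely in the leading 0-block: y = 0^k for some k with 1 ≤ k ≤ p.
Pump with i = 2: xy^2z = 0^{p+k} 1^p has p+k occurrences of 0 but only p of 1. Since k ≥ 1 the counts differ, so xy^2z ∉ L.
This is a contradiction; hence L is not regular.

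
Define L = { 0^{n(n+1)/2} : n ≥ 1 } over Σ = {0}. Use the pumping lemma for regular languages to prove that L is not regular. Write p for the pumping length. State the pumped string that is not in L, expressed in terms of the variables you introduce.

0^{p(p+1)/2+k}

Assume L is regular; let p be its pumping constant.
Take w = 0^{p(p+1)/2} ∈ L with |w| = p(p+1)/2 ≥ p.
The pumping lemma gives a decomposition w = xyz where |xy| ≤ p and y is nonempty.
Then y = 0^k for some k with 1 ≤ k ≤ p.
Pump with i = 2: xy^2z = 0^{p(p+1)/2+k}. Since 1 ≤ k ≤ p, p(p+1)/2 < p(p+1)/2+k ≤ p(p+1)/2+p < (p+1)(p+2)/2, so p(p+1)/2+k is strictly between consecutive triangular numbers. So xy^2z ∉ L.
This contradicts the pumping lemma, so L is not regular.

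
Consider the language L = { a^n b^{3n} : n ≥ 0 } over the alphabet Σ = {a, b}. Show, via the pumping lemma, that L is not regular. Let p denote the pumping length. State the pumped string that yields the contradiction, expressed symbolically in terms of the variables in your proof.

Suppose for contradiction that L is regular, and let p be the pumping length.
Take w = a^p b^{3p}. Then w ∈ L and |w| = 4p ≥ p.
Write w = xyz as guaranteed by the lemma, with |xy| ≤ p and y is nonempty.
The first p characters of w are a's, so xy (and hence y) consists only of a's. Write y = a^k, 1 ≤ k ≤ p.
Pump with i = 2: xy^2z = a^{p+k} b^{3p}. For this to lie in L we would need 3p = 3(p+k), which forces k = 0. But k ≥ 1, so xy^2z ∉ L.
This contradicts the pumping lemma, so L is not regular.

a^{p+k} b^{3p}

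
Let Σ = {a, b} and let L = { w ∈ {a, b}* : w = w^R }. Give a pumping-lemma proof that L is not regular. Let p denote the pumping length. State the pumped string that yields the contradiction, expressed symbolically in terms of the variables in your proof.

Assume L is regular. Let p be the pumping length given by the pumping lemma.
Take w = a^p b a^p, a palindrome of length 2p+1 ≥ p.
The pumping lemma gives a decomposition w = xyz where |xy| ≤ p and y is nonempty.
The first p characters of w are a's, so xy (and hence y) consists only of a's. Write y = a^k, 1 ≤ k ≤ p.
Pump with i = 2: xy^2z = a^{p+k} b a^p. Its reverse is a^p b a^{p+k}, which differs from xy^2z since k ≥ 1. So xy^2z is not a palindrome and xy^2z ∉ L.
This contradicts the pumping lemma, so L is not regular.

a^{p+k} b a^p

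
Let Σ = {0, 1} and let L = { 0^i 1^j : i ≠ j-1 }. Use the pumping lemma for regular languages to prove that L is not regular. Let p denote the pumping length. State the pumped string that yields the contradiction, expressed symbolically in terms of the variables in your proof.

0^{p+p!} 1^{p+p!+1}

Suppose for contradiction that L is regular, and let p be the pumping length.
Choose w = 0^p 1^{p+p!+1}. Since p ≠ (p+p!+1)-1 = p+p!, w ∈ L; and |w| ≥ p.
The pumping lemma gives a decomposition w = xyz where |xy| ≤ p and |y| ≥ 1.
Since the first p symbols of w are all 0's and |xy| ≤ p, y lies entirely in the leading 0-block: y = 0^k for some k with 1 ≤ k ≤ p.
Since 1 ≤ k ≤ p, k divides p!; set t = 1 + p!/k. Then xy^t z has p + (p!/k)·k = p + p! copies of 0. Now the 0-count is p+p! and (1-count)-1 = (p+p!+1)-1 = p+p!, so i ≠ j-1 fails. So xy^t z = 0^{p+p!} 1^{p+p!+1} ∉ L.
This contradicts the pumping lemma, so L is not regular.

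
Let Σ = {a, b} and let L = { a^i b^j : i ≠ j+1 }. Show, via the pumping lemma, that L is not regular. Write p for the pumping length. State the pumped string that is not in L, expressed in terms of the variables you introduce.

a^{p+p!} b^{p+p!-1}

Assume L is regular; let p be its pumping constant.
Choose w = a^p b^{p+p!-1}. Since p ≠ (p+p!-1)+1 = p+p!, w ∈ L; and |w| ≥ p.
By the pumping lemma, w = xyz with |xy| ≤ p and |y| > 0.
Since the first p symbols of w are all a's and |xy| ≤ p, y lies entirely in the leading a-block: y = a^k for some k with 1 ≤ k ≤ p.
Since 1 ≤ k ≤ p, k divides p!; set t = 1 + p!/k. Then xy^t z has p + (p!/k)·k = p + p! copies of a. Now the a-count is p+p! and (b-count)+1 = (p+p!-1)+1 = p+p!, so i ≠ j+1 fails. So xy^t z = a^{p+p!} b^{p+p!-1} ∉ L.
This contradicts the pumping lemma, so L is not regular.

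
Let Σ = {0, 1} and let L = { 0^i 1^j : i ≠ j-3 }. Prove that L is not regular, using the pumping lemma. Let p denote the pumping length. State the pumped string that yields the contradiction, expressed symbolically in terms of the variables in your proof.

Suppose for contradiction that L is regular, and let p be the pumping length.
Choose w = 0^p 1^{p+p!+3}. Since p ≠ (p+p!+3)-3 = p+p!, w ∈ L; and |w| ≥ p.
The pumping lemma gives a decomposition w = xyz where |xy| ≤ p and y is nonempty.
The first p characters of w are 0's, so xy (and hence y) consists only of 0's. Write y = 0^k, 1 ≤ k ≤ p.
Since 1 ≤ k ≤ p, k divides p!; set t = 1 + p!/k. Then xy^t z has p + (p!/k)·k = p + p! copies of 0. Now the 0-count is p+p! and (1-count)-3 = (p+p!+3)-3 = p+p!, so i ≠ j-3 fails. So xy^t z = 0^{p+p!} 1^{p+p!+3} ∉ L.
This contradicts the pumping lemma, so L is not regular.

0^{p+p!} 1^{p+p!+3}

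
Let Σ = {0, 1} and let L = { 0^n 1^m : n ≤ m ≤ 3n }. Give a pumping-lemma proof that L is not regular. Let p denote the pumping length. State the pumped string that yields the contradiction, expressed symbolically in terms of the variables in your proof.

Assume L is regular. Let p be the pumping length given by the pumping lemma.
Take w = 0^p 1^p ∈ L (since p ≤ p ≤ 3p), with |w| = 2p ≥ p.
By the pumping lemma, w = xyz with |xy| ≤ p and y is nonempty.
The first p characters of w are 0's, so xy (and hence y) consists only of 0's. Write y = 0^k, 1 ≤ k ≤ p.
Pump with i = 2: xy^2z = 0^{p+k} 1^p. Now n = p+k > p = m, so the condition n ≤ m fails. Thus xy^2z ∉ L.
This is a contradiction; hence L is not regular.

0^{p+k} 1^p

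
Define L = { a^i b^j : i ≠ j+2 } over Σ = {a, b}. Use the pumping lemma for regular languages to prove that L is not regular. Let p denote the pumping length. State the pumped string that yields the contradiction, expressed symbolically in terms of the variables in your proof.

Suppose for contradiction that L is regular, and let p be the pumping length.
Choose w = a^p b^{p+p!-2}. Since p ≠ (p+p!-2)+2 = p+p!, w ∈ L; and |w| ≥ p.
The pumping lemma gives a decomposition w = xyz where |xy| ≤ p and y is nonempty.
The first p characters of w are a's, so xy (and hence y) consists only of a's. Write y = a^k, 1 ≤ k ≤ p.
Since 1 ≤ k ≤ p, k divides p!; set t = 1 + p!/k. Then xy^t z has p + (p!/k)·k = p + p! copies of a. Now the a-count is p+p! and (b-count)+2 = (p+p!-2)+2 = p+p!, so i ≠ j+2 fails. So xy^t z = a^{p+p!} b^{p+p!-2} ∉ L.
Contradiction. Therefore L is not regular.

a^{p+p!} b^{p+p!-2}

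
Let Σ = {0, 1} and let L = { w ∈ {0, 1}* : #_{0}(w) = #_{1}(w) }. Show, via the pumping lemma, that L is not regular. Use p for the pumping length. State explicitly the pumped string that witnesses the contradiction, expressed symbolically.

Assume L is regular; let p be its pumping constant.
Choose w = 0^p 1^p ∈ L with |w| = 2p ≥ p.
By the pumping lemma, w = xyz with |xy| ≤ p and y is nonempty.
Since the first p symbols of w are all 0's and |xy| ≤ p, y lies entirely in the leading 0-block: y = 0^k for some k with 1 ≤ k ≤ p.
Pump with i = 2: xy^2z = 0^{p+k} 1^p has p+k occurrences of 0 but only p of 1. Since k ≥ 1 the counts differ, so xy^2z ∉ L.
This is a contradiction; hence L is not regular.

0^{p+k} 1^p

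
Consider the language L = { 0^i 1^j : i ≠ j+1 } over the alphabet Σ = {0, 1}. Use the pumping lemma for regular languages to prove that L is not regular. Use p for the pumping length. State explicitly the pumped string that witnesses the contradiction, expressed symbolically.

0^{p+p!} 1^{p+p!-1}

Assume L is regular; let p be its pumping constant.
Choose w = 0^p 1^{p+p!-1}. Since p ≠ (p+p!-1)+1 = p+p!, w ∈ L; and |w| ≥ p.
Write w = xyz as guaranteed by the lemma, with |xy| ≤ p and |y| > 0.
Since the first p symbols of w are all 0's and |xy| ≤ p, y lies entirely in the leading 0-block: y = 0^k for some k with 1 ≤ k ≤ p.
Since 1 ≤ k ≤ p, k divides p!; set t = 1 + p!/k. Then xy^t z has p + (p!/k)·k = p + p! copies of 0. Now the 0-count is p+p! and (1-count)+1 = (p+p!-1)+1 = p+p!, so i ≠ j+1 fails. So xy^t z = 0^{p+p!} 1^{p+p!-1} ∉ L.
This is a contradiction; hence L is not regular.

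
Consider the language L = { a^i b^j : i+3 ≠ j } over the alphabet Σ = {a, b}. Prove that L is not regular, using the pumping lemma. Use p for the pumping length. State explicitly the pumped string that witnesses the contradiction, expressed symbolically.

Assume L is regular; let p be its pumping constant.
Choose w = a^p b^{p+p!+3}. Since p ≠ (p+p!+3)-3 = p+p!, w ∈ L; and |w| ≥ p.
By the pumping lemma, w = xyz with |xy| ≤ p and y is nonempty.
The first p characters of w are a's, so xy (and hence y) consists only of a's. Write y = a^k, 1 ≤ k ≤ p.
Since 1 ≤ k ≤ p, k divides p!; set t = 1 + p!/k. Then xy^t z has p + (p!/k)·k = p + p! copies of a. Now the a-count is p+p! and (b-count)-3 = (p+p!+3)-3 = p+p!, so i+3 ≠ j fails. So xy^t z = a^{p+p!} b^{p+p!+3} ∉ L.
Contradiction. Therefore L is not regular.

a^{p+p!} b^{p+p!+3}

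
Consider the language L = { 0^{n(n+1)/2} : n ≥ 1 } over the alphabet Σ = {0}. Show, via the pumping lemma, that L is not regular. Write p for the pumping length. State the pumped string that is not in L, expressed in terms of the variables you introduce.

Suppose for contradiction that L is regular, and let p be the pumping length.
Take w = 0^{p(p+1)/2} ∈ L with |w| = p(p+1)/2 ≥ p.
By the pumping lemma, w = xyz with |xy| ≤ p and |y| ≥ 1.
Then y = 0^k for some k with 1 ≤ k ≤ p.
Pump with i = 2: xy^2z = 0^{p(p+1)/2+k}. Since 1 ≤ k ≤ p, p(p+1)/2 < p(p+1)/2+k ≤ p(p+1)/2+p < (p+1)(p+2)/2, so p(p+1)/2+k is strictly between consecutive triangular numbers. So xy^2z ∉ L.
Contradiction. Therefore L is not regular.

0^{p(p+1)/2+k}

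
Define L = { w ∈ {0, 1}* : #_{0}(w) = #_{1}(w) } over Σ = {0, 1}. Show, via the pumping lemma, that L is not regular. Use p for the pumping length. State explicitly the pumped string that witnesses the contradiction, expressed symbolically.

Assume L is regular; let p be its pumping constant.
Choose w = 0^p 1^p ∈ L with |w| = 2p ≥ p.
By the pumping lemma, w = xyz with |xy| ≤ p and |y| > 0.
Because |xy| ≤ p and w begins with p copies of 0, we have y = 0^k with 1 ≤ k ≤ p.
Pump with i = 2: xy^2z = 0^{p+k} 1^p has p+k occurrences of 0 but only p of 1. Since k ≥ 1 the counts differ, so xy^2z ∉ L.
Contradiction. Therefore L is not regular.

0^{p+k} 1^p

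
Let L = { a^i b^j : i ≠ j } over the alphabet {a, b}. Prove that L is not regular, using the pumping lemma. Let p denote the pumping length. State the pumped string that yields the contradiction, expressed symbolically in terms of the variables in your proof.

Assume L is regular. Let p be the pumping length given by the pumping lemma.
Choose w = a^p b^{p+p!}. Since p ≠ p+p!, w ∈ L; and |w| ≥ p.
Write w = xyz as guaranteed by the lemma, with |xy| ≤ p and y is nonempty.
Since the first p symbols of w are all a's and |xy| ≤ p, y lies entirely in the leading a-block: y = a^k for some k with 1 ≤ k ≤ p.
Since 1 ≤ k ≤ p, k divides p!; set t = 1 + p!/k. Then xy^t z has p + (p!/k)·k = p + p! copies of a. Now the a-count equals the b-count, so i ≠ j fails. So xy^t z = a^{p+p!} b^{p+p!} ∉ L.
Contradiction. Therefore L is not regular.

a^{p+p!} b^{p+p!}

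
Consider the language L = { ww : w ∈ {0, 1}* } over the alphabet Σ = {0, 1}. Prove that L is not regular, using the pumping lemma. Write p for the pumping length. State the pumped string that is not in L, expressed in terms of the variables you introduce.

Assume L is regular; let p be its pumping constant.
Take w = 0^p 1^p 0^p 1^p = uu where u = 0^p1^p; then w ∈ L and |w| = 4p ≥ p.
Write w = xyz as guaranteed by the lemma, with |xy| ≤ p and y is nonempty.
Because |xy| ≤ p and w begins with p copies of 0, we have y = 0^k with 1 ≤ k ≤ p.
Pump with i = 2: xy^2z = 0^{p+k} 1^p 0^p 1^p, of length 4p+k. Suppose this equals vv. The string starts with 0 and ends with 1, so v does too; thus the boundary between the two copies of v is a 1→0 transition. There is exactly one such transition, at position 2p+k, so |v| = 2p+k and |vv| = 4p+2k ≠ 4p+k since k ≥ 1. So xy^2z ∉ L.
Contradiction. Therefore L is not regular.

0^{p+k} 1^p 0^p 1^p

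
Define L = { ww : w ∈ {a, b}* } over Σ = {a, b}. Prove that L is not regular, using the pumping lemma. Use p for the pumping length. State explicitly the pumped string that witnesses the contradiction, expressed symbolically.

a^{p+k} b^p a^p b^p

Assume L is regular. Let p be the pumping length given by the pumping lemma.
Take w = a^p b^p a^p b^p = uu where u = a^pb^p; then w ∈ L and |w| = 4p ≥ p.
Write w = xyz as guaranteed by the lemma, with |xy| ≤ p and y is nonempty.
The first p characters of w are a's, so xy (and hence y) consists only of a's. Write y = a^k, 1 ≤ k ≤ p.
Pump with i = 2: xy^2z = a^{p+k} b^p a^p b^p, of length 4p+k. Suppose this equals vv. The string starts with a and ends with b, so v does too; thus the boundary between the two copies of v is a b→a transition. There is exactly one such transition, at position 2p+k, so |v| = 2p+k and |vv| = 4p+2k ≠ 4p+k since k ≥ 1. So xy^2z ∉ L.
Contradiction. Therefore L is not regular.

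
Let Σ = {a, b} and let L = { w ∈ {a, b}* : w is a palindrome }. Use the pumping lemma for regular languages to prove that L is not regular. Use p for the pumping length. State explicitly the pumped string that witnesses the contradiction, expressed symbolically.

a^{p+k} b a^p

Assume L is regular. Let p be the pumping length given by the pumping lemma.
Take w = a^p b a^p, a palindrome of length 2p+1 ≥ p.
The pumping lemma gives a decomposition w = xyz where |xy| ≤ p and |y| > 0.
The first p characters of w are a's, so xy (and hence y) consists only of a's. Write y = a^k, 1 ≤ k ≤ p.
Pump with i = 2: xy^2z = a^{p+k} b a^p. Its reverse is a^p b a^{p+k}, which differs from xy^2z since k ≥ 1. So xy^2z is not a palindrome and xy^2z ∉ L.
This is a contradiction; hence L is not regular.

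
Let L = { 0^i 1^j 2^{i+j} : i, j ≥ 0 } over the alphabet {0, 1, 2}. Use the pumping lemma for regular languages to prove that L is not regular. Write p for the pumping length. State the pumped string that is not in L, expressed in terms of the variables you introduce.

Assume L is regular; let p be its pumping constant.
Take w = 0^p 1^p 2^{2p} ∈ L (with i=j=p, i+j=2p), |w| = 4p ≥ p.
The pumping lemma gives a decomposition w = xyz where |xy| ≤ p and |y| > 0.
Because |xy| ≤ p and w begins with p copies of 0, we have y = 0^k with 1 ≤ k ≤ p.
Consider xy^2z = 0^{p+k} 1^p 2^{2p}. Now the 0- and 1-counts sum to 2p+k, but the 2-count is 2p ≠ 2p+k. So xy^2z ∉ L.
Contradiction. Therefore L is not regular.

0^{p+k} 1^p 2^{2p}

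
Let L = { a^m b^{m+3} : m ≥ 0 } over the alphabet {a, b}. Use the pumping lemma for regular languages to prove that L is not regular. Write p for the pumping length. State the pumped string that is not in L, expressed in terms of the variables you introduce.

Suppose for contradiction that L is regular, and let p be the pumping length.
Take w = a^p b^{p+3}. Then w ∈ L and |w| = 2p+3 ≥ p.
The pumping lemma gives a decomposition w = xyz where |xy| ≤ p and y is nonempty.
Since the first p symbols of w are all a's and |xy| ≤ p, y lies entirely in the leading a-block: y = a^k for some k with 1 ≤ k ≤ p.
Pump with i = 2: xy^2z = a^{p+k} b^{p+3}. For this to lie in L we would need p+3 = (p+k)+3, which forces k = 0. But k ≥ 1, so xy^2z ∉ L.
This is a contradiction; hence L is not regular.

a^{p+k} b^{p+3}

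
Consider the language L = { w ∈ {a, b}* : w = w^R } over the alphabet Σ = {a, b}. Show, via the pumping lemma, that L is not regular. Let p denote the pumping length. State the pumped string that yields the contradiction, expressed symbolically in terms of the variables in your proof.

Toward a contradiction, assume L is regular with pumping length p.
Take w = a^p b a^p, a palindrome of length 2p+1 ≥ p.
By the pumping lemma, w = xyz with |xy| ≤ p and |y| > 0.
Because |xy| ≤ p and w begins with p copies of a, we have y = a^k with 1 ≤ k ≤ p.
Pump with i = 2: xy^2z = a^{p+k} b a^p. Its reverse is a^p b a^{p+k}, which differs from xy^2z since k ≥ 1. So xy^2z is not a palindrome and xy^2z ∉ L.
Contradiction. Therefore L is not regular.

a^{p+k} b a^p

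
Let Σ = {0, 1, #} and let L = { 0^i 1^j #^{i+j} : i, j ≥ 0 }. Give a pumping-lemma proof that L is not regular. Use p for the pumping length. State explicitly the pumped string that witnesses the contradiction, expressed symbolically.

Suppose for contradiction that L is regular, and let p be the pumping length.
Take w = 0^p 1^p #^{2p} ∈ L (with i=j=p, i+j=2p), |w| = 4p ≥ p.
The pumping lemma gives a decomposition w = xyz where |xy| ≤ p and y is nonempty.
The first p characters of w are 0's, so xy (and hence y) consists only of 0's. Write y = 0^k, 1 ≤ k ≤ p.
Consider xy^2z = 0^{p+k} 1^p #^{2p}. Now the 0- and 1-counts sum to 2p+k, but the #-count is 2p ≠ 2p+k. So xy^2z ∉ L.
This contradicts the pumping lemma, so L is not regular.

0^{p+k} 1^p #^{2p}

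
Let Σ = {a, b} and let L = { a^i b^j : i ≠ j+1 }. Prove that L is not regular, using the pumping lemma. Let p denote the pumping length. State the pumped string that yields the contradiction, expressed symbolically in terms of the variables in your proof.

Assume L is regular. Let p be the pumping length given by the pumping lemma.
Choose w = a^p b^{p+p!-1}. Since p ≠ (p+p!-1)+1 = p+p!, w ∈ L; and |w| ≥ p.
By the pumping lemma, w = xyz with |xy| ≤ p and y is nonempty.
Because |xy| ≤ p and w begins with p copies of a, we have y = a^k with 1 ≤ k ≤ p.
Since 1 ≤ k ≤ p, k divides p!; set t = 1 + p!/k. Then xy^t z has p + (p!/k)·k = p + p! copies of a. Now the a-count is p+p! and (b-count)+1 = (p+p!-1)+1 = p+p!, so i ≠ j+1 fails. So xy^t z = a^{p+p!} b^{p+p!-1} ∉ L.
This contradicts the pumping lemma, so L is not regular.

a^{p+p!} b^{p+p!-1}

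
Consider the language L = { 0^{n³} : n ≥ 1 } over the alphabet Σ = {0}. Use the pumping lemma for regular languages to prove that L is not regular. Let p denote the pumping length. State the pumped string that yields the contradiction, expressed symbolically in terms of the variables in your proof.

0^{p³+k}

Suppose for contradiction that L is regular, and let p be the pumping length.
Take w = 0^{p³} ∈ L with |w| = p³ ≥ p.
The pumping lemma gives a decomposition w = xyz where |xy| ≤ p and y is nonempty.
Then y = 0^k for some k with 1 ≤ k ≤ p.
Pump with i = 2: xy^2z = 0^{p³+k}. Since 1 ≤ k ≤ p, p³ < p³+k ≤ p³+p < p³+3p²+3p+1 = (p+1)³, so p³+k is not a perfect cube. So xy^2z ∉ L.
Contradiction. Therefore L is not regular.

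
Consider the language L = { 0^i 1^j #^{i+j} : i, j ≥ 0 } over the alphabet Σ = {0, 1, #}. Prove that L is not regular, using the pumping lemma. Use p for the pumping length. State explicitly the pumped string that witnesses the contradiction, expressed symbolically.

0^{p+k} 1^p #^{2p}

Assume L is regular. Let p be the pumping length given by the pumping lemma.
Take w = 0^p 1^p #^{2p} ∈ L (with i=j=p, i+j=2p), |w| = 4p ≥ p.
The pumping lemma gives a decomposition w = xyz where |xy| ≤ p and |y| ≥ 1.
The first p characters of w are 0's, so xy (and hence y) consists only of 0's. Write y = 0^k, 1 ≤ k ≤ p.
Consider xy^2z = 0^{p+k} 1^p #^{2p}. Now the 0- and 1-counts sum to 2p+k, but the #-count is 2p ≠ 2p+k. So xy^2z ∉ L.
This contradicts the pumping lemma, so L is not regular.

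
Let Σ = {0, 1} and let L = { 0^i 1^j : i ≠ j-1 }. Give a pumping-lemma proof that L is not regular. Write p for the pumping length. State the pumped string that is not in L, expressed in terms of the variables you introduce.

0^{p+p!} 1^{p+p!+1}

Assume L is regular. Let p be the pumping length given by the pumping lemma.
Choose w = 0^p 1^{p+p!+1}. Since p ≠ (p+p!+1)-1 = p+p!, w ∈ L; and |w| ≥ p.
By the pumping lemma, w = xyz with |xy| ≤ p and |y| > 0.
Because |xy| ≤ p and w begins with p copies of 0, we have y = 0^k with 1 ≤ k ≤ p.
Since 1 ≤ k ≤ p, k divides p!; set t = 1 + p!/k. Then xy^t z has p + (p!/k)·k = p + p! copies of 0. Now the 0-count is p+p! and (1-count)-1 = (p+p!+1)-1 = p+p!, so i ≠ j-1 fails. So xy^t z = 0^{p+p!} 1^{p+p!+1} ∉ L.
This contradicts the pumping lemma, so L is not regular.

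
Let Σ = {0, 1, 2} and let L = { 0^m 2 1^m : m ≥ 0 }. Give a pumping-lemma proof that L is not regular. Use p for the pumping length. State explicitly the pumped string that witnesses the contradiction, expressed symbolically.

0^{p+k} 2 1^p

Suppose for contradiction that L is regular, and let p be the pumping length.
Take w = 0^p 2 1^p ∈ L with |w| = 2p+1 ≥ p.
By the pumping lemma, w = xyz with |xy| ≤ p and y is nonempty.
The first p characters of w are 0's, so xy (and hence y) consists only of 0's. Write y = 0^k, 1 ≤ k ≤ p.
Pump with i = 2: xy^2z = 0^{p+k} 2 1^p, which would require p+k = p. But k ≥ 1, so xy^2z ∉ L.
This contradicts the pumping lemma, so L is not regular.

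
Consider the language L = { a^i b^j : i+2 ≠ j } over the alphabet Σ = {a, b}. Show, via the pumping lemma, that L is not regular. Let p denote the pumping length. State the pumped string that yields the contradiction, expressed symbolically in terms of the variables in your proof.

Toward a contradiction, assume L is regular with pumping length p.
Choose w = a^p b^{p+p!+2}. Since p ≠ (p+p!+2)-2 = p+p!, w ∈ L; and |w| ≥ p.
Write w = xyz as guaranteed by the lemma, with |xy| ≤ p and y is nonempty.
Because |xy| ≤ p and w begins with p copies of a, we have y = a^k with 1 ≤ k ≤ p.
Since 1 ≤ k ≤ p, k divides p!; set t = 1 + p!/k. Then xy^t z has p + (p!/k)·k = p + p! copies of a. Now the a-count is p+p! and (b-count)-2 = (p+p!+2)-2 = p+p!, so i+2 ≠ j fails. So xy^t z = a^{p+p!} b^{p+p!+2} ∉ L.
This contradicts the pumping lemma, so L is not regular.

a^{p+p!} b^{p+p!+2}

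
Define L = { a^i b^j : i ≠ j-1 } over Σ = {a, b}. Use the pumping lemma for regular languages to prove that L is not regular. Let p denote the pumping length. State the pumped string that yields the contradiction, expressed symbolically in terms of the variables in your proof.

a^{p+p!} b^{p+p!+1}

Suppose for contradiction that L is regular, and let p be the pumping length.
Choose w = a^p b^{p+p!+1}. Since p ≠ (p+p!+1)-1 = p+p!, w ∈ L; and |w| ≥ p.
Write w = xyz as guaranteed by the lemma, with |xy| ≤ p and |y| ≥ 1.
The first p characters of w are a's, so xy (and hence y) consists only of a's. Write y = a^k, 1 ≤ k ≤ p.
Since 1 ≤ k ≤ p, k divides p!; set t = 1 + p!/k. Then xy^t z has p + (p!/k)·k = p + p! copies of a. Now the a-count is p+p! and (b-count)-1 = (p+p!+1)-1 = p+p!, so i ≠ j-1 fails. So xy^t z = a^{p+p!} b^{p+p!+1} ∉ L.
This is a contradiction; hence L is not regular.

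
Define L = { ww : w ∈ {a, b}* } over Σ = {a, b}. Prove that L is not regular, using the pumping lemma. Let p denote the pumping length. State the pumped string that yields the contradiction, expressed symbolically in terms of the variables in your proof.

a^{p+k} b^p a^p b^p

Toward a contradiction, assume L is regular with pumping length p.
Take w = a^p b^p a^p b^p = uu where u = a^pb^p; then w ∈ L and |w| = 4p ≥ p.
Write w = xyz as guaranteed by the lemma, with |xy| ≤ p and |y| ≥ 1.
Since the first p symbols of w are all a's and |xy| ≤ p, y lies entirely in the leading a-block: y = a^k for some k with 1 ≤ k ≤ p.
Pump with i = 2: xy^2z = a^{p+k} b^p a^p b^p, of length 4p+k. Suppose this equals vv. The string starts with a and ends with b, so v does too; thus the boundary between the two copies of v is a b→a transition. There is exactly one such transition, at position 2p+k, so |v| = 2p+k and |vv| = 4p+2k ≠ 4p+k since k ≥ 1. So xy^2z ∉ L.
This contradicts the pumping lemma, so L is not regular.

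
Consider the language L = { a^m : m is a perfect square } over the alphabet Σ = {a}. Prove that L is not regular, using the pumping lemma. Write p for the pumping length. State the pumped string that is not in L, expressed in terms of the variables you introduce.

Suppose for contradiction that L is regular, and let p be the pumping length.
Take w = a^{p²} ∈ L with |w| = p² ≥ p.
The pumping lemma gives a decomposition w = xyz where |xy| ≤ p and |y| ≥ 1.
Then y = a^k for some k with 1 ≤ k ≤ p.
Pump with i = 2: xy^2z = a^{p²+k}. Since 1 ≤ k ≤ p, p² < p²+k ≤ p²+p < (p+1)², so p²+k lies strictly between consecutive squares and is not a perfect square. So xy^2z ∉ L.
Contradiction. Therefore L is not regular.

a^{p²+k}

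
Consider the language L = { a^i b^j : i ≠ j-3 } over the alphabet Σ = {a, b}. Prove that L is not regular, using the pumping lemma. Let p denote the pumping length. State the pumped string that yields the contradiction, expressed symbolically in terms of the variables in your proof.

Suppose for contradiction that L is regular, and let p be the pumping length.
Choose w = a^p b^{p+p!+3}. Since p ≠ (p+p!+3)-3 = p+p!, w ∈ L; and |w| ≥ p.
By the pumping lemma, w = xyz with |xy| ≤ p and y is nonempty.
Because |xy| ≤ p and w begins with p copies of a, we have y = a^k with 1 ≤ k ≤ p.
Since 1 ≤ k ≤ p, k divides p!; set t = 1 + p!/k. Then xy^t z has p + (p!/k)·k = p + p! copies of a. Now the a-count is p+p! and (b-count)-3 = (p+p!+3)-3 = p+p!, so i ≠ j-3 fails. So xy^t z = a^{p+p!} b^{p+p!+3} ∉ L.
This contradicts the pumping lemma, so L is not regular.

a^{p+p!} b^{p+p!+3}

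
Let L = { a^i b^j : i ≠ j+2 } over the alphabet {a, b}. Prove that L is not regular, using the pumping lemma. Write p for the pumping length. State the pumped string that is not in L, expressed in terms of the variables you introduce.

Toward a contradiction, assume L is regular with pumping length p.
Choose w = a^p b^{p+p!-2}. Since p ≠ (p+p!-2)+2 = p+p!, w ∈ L; and |w| ≥ p.
Write w = xyz as guaranteed by the lemma, with |xy| ≤ p and |y| ≥ 1.
Since the first p symbols of w are all a's and |xy| ≤ p, y lies entirely in the leading a-block: y = a^k for some k with 1 ≤ k ≤ p.
Since 1 ≤ k ≤ p, k divides p!; set t = 1 + p!/k. Then xy^t z has p + (p!/k)·k = p + p! copies of a. Now the a-count is p+p! and (b-count)+2 = (p+p!-2)+2 = p+p!, so i ≠ j+2 fails. So xy^t z = a^{p+p!} b^{p+p!-2} ∉ L.
Contradiction. Therefore L is not regular.

a^{p+p!} b^{p+p!-2}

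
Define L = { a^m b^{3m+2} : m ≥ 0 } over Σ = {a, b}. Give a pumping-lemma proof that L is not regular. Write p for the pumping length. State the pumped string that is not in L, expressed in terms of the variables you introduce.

Assume L is regular; let p be its pumping constant.
Choose w = a^p b^{3p+2}, which is in L with |w| = 4p+2 ≥ p.
The pumping lemma gives a decomposition w = xyz where |xy| ≤ p and y is nonempty.
The first p characters of w are a's, so xy (and hence y) consists only of a's. Write y = a^k, 1 ≤ k ≤ p.
Pump with i = 2: xy^2z = a^{p+k} b^{3p+2}. For this to lie in L we would need 3p+2 = 3(p+k)+2, which forces k = 0. But k ≥ 1, so xy^2z ∉ L.
Contradiction. Therefore L is not regular.

a^{p+k} b^{3p+2}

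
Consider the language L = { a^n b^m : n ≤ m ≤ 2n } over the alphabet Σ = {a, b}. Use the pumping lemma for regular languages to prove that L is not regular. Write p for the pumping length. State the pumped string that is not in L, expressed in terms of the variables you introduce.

a^{p+k} b^p

Toward a contradiction, assume L is regular with pumping length p.
Take w = a^p b^p ∈ L (since p ≤ p ≤ 2p), with |w| = 2p ≥ p.
Write w = xyz as guaranteed by the lemma, with |xy| ≤ p and |y| > 0.
The first p characters of w are a's, so xy (and hence y) consists only of a's. Write y = a^k, 1 ≤ k ≤ p.
Pump with i = 2: xy^2z = a^{p+k} b^p. Now n = p+k > p = m, so the condition n ≤ m fails. Thus xy^2z ∉ L.
This contradicts the pumping lemma, so L is not regular.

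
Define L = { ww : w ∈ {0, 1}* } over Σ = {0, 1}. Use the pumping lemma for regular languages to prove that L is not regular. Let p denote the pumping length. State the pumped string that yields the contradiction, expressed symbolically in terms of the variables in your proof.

Suppose for contradiction that L is regular, and let p be the pumping length.
Take w = 0^p 1^p 0^p 1^p = uu where u = 0^p1^p; then w ∈ L and |w| = 4p ≥ p.
Write w = xyz as guaranteed by the lemma, with |xy| ≤ p and y is nonempty.
Because |xy| ≤ p and w begins with p copies of 0, we have y = 0^k with 1 ≤ k ≤ p.
Pump with i = 2: xy^2z = 0^{p+k} 1^p 0^p 1^p, of length 4p+k. Suppose this equals vv. The string starts with 0 and ends with 1, so v does too; thus the boundary between the two copies of v is a 1→0 transition. There is exactly one such transition, at position 2p+k, so |v| = 2p+k and |vv| = 4p+2k ≠ 4p+k since k ≥ 1. So xy^2z ∉ L.
This is a contradiction; hence L is not regular.

0^{p+k} 1^p 0^p 1^p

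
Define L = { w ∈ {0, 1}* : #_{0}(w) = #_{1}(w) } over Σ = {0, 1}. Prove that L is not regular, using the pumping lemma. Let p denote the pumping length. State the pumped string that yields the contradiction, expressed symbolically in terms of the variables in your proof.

Assume L is regular. Let p be the pumping length given by the pumping lemma.
Choose w = 0^p 1^p ∈ L with |w| = 2p ≥ p.
By the pumping lemma, w = xyz with |xy| ≤ p and |y| > 0.
Because |xy| ≤ p and w begins with p copies of 0, we have y = 0^k with 1 ≤ k ≤ p.
Pump with i = 2: xy^2z = 0^{p+k} 1^p has p+k occurrences of 0 but only p of 1. Since k ≥ 1 the counts differ, so xy^2z ∉ L.
Contradiction. Therefore L is not regular.

0^{p+k} 1^p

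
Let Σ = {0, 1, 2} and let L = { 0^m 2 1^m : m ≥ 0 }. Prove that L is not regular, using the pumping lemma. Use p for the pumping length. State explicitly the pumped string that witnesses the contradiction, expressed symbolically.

Assume L is regular. Let p be the pumping length given by the pumping lemma.
Take w = 0^p 2 1^p ∈ L with |w| = 2p+1 ≥ p.
The pumping lemma gives a decomposition w = xyz where |xy| ≤ p and y is nonempty.
Since the first p symbols of w are all 0's and |xy| ≤ p, y lies entirely in the leading 0-block: y = 0^k for some k with 1 ≤ k ≤ p.
Pump with i = 2: xy^2z = 0^{p+k} 2 1^p, which would require p+k = p. But k ≥ 1, so xy^2z ∉ L.
Contradiction. Therefore L is not regular.

0^{p+k} 2 1^p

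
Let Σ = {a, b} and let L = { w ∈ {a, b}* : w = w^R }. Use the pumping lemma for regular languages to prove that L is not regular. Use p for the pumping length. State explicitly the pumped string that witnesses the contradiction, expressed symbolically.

Assume L is regular; let p be its pumping constant.
Take w = a^p b a^p, a palindrome of length 2p+1 ≥ p.
The pumping lemma gives a decomposition w = xyz where |xy| ≤ p and |y| > 0.
The first p characters of w are a's, so xy (and hence y) consists only of a's. Write y = a^k, 1 ≤ k ≤ p.
Pump with i = 2: xy^2z = a^{p+k} b a^p. Its reverse is a^p b a^{p+k}, which differs from xy^2z since k ≥ 1. So xy^2z is not a palindrome and xy^2z ∉ L.
Contradiction. Therefore L is not regular.

a^{p+k} b a^p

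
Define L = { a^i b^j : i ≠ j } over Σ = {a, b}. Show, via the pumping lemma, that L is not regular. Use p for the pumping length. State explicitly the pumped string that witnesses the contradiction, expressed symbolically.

Toward a contradiction, assume L is regular with pumping length p.
Choose w = a^p b^{p+p!}. Since p ≠ p+p!, w ∈ L; and |w| ≥ p.
Write w = xyz as guaranteed by the lemma, with |xy| ≤ p and |y| > 0.
Since the first p symbols of w are all a's and |xy| ≤ p, y lies entirely in the leading a-block: y = a^k for some k with 1 ≤ k ≤ p.
Since 1 ≤ k ≤ p, k divides p!; set t = 1 + p!/k. Then xy^t z has p + (p!/k)·k = p + p! copies of a. Now the a-count equals the b-count, so i ≠ j fails. So xy^t z = a^{p+p!} b^{p+p!} ∉ L.
This is a contradiction; hence L is not regular.

a^{p+p!} b^{p+p!}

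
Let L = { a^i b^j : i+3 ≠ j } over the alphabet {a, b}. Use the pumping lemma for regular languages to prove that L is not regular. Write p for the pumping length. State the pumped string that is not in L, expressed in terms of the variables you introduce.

Suppose for contradiction that L is regular, and let p be the pumping length.
Choose w = a^p b^{p+p!+3}. Since p ≠ (p+p!+3)-3 = p+p!, w ∈ L; and |w| ≥ p.
Write w = xyz as guaranteed by the lemma, with |xy| ≤ p and |y| ≥ 1.
Since the first p symbols of w are all a's and |xy| ≤ p, y lies entirely in the leading a-block: y = a^k for some k with 1 ≤ k ≤ p.
Since 1 ≤ k ≤ p, k divides p!; set t = 1 + p!/k. Then xy^t z has p + (p!/k)·k = p + p! copies of a. Now the a-count is p+p! and (b-count)-3 = (p+p!+3)-3 = p+p!, so i+3 ≠ j fails. So xy^t z = a^{p+p!} b^{p+p!+3} ∉ L.
Contradiction. Therefore L is not regular.

a^{p+p!} b^{p+p!+3}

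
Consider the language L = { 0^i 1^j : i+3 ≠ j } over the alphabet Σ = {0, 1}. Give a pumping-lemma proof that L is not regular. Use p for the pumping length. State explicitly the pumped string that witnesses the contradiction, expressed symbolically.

0^{p+p!} 1^{p+p!+3}

Toward a contradiction, assume L is regular with pumping length p.
Choose w = 0^p 1^{p+p!+3}. Since p ≠ (p+p!+3)-3 = p+p!, w ∈ L; and |w| ≥ p.
By the pumping lemma, w = xyz with |xy| ≤ p and y is nonempty.
Because |xy| ≤ p and w begins with p copies of 0, we have y = 0^k with 1 ≤ k ≤ p.
Since 1 ≤ k ≤ p, k divides p!; set t = 1 + p!/k. Then xy^t z has p + (p!/k)·k = p + p! copies of 0. Now the 0-count is p+p! and (1-count)-3 = (p+p!+3)-3 = p+p!, so i+3 ≠ j fails. So xy^t z = 0^{p+p!} 1^{p+p!+3} ∉ L.
Contradiction. Therefore L is not regular.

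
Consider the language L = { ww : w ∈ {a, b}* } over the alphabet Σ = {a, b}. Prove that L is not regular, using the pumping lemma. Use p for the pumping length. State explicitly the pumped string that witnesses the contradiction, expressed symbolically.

a^{p+k} b^p a^p b^p

Assume L is regular; let p be its pumping constant.
Take w = a^p b^p a^p b^p = uu where u = a^pb^p; then w ∈ L and |w| = 4p ≥ p.
By the pumping lemma, w = xyz with |xy| ≤ p and |y| > 0.
Because |xy| ≤ p and w begins with p copies of a, we have y = a^k with 1 ≤ k ≤ p.
Pump with i = 2: xy^2z = a^{p+k} b^p a^p b^p, of length 4p+k. Suppose this equals vv. The string starts with a and ends with b, so v does too; thus the boundary between the two copies of v is a b→a transition. There is exactly one such transition, at position 2p+k, so |v| = 2p+k and |vv| = 4p+2k ≠ 4p+k since k ≥ 1. So xy^2z ∉ L.
This contradicts the pumping lemma, so L is not regular.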